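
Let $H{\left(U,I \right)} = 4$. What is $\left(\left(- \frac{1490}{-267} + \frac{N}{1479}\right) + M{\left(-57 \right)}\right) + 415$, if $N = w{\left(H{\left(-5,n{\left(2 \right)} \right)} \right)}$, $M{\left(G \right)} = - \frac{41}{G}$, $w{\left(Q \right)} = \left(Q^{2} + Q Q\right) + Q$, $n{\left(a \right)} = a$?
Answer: $\frac{351242366}{833663} \approx 421.32$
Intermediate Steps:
$w{\left(Q \right)} = Q + 2 Q^{2}$ ($w{\left(Q \right)} = \left(Q^{2} + Q^{2}\right) + Q = 2 Q^{2} + Q = Q + 2 Q^{2}$)
$N = 36$ ($N = 4 \left(1 + 2 \cdot 4\right) = 4 \left(1 + 8\right) = 4 \cdot 9 = 36$)
$\left(\left(- \frac{1490}{-267} + \frac{N}{1479}\right) + M{\left(-57 \right)}\right) + 415 = \left(\left(- \frac{1490}{-267} + \frac{36}{1479}\right) - \frac{41}{-57}\right) + 415 = \left(\left(\left(-1490\right) \left(- \frac{1}{267}\right) + 36 \cdot \frac{1}{1479}\right) - - \frac{41}{57}\right) + 415 = \left(\left(\frac{1490}{267} + \frac{12}{493}\right) + \frac{41}{57}\right) + 415 = \left(\frac{737774}{131631} + \frac{41}{57}\right) + 415 = \frac{5272221}{833663} + 415 = \frac{351242366}{833663}$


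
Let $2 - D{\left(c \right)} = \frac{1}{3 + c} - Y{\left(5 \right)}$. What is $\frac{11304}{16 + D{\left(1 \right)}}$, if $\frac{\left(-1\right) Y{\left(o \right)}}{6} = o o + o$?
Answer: $- \frac{45216}{649} \approx -69.67$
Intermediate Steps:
$Y{\left(o \right)} = - 6 o - 6 o^{2}$ ($Y{\left(o \right)} = - 6 \left(o o + o\right) = - 6 \left(o^{2} + o\right) = - 6 \left(o + o^{2}\right) = - 6 o - 6 o^{2}$)
$D{\left(c \right)} = -178 - \frac{1}{3 + c}$ ($D{\left(c \right)} = 2 - \left(\frac{1}{3 + c} - \left(-6\right) 5 \left(1 + 5\right)\right) = 2 - \left(\frac{1}{3 + c} - \left(-6\right) 5 \cdot 6\right) = 2 - \left(\frac{1}{3 + c} - -180\right) = 2 - \left(\frac{1}{3 + c} + 180\right) = 2 - \left(180 + \frac{1}{3 + c}\right) = -178 - \frac{1}{3 + c}$)
$\frac{11304}{16 + D{\left(1 \right)}} = \frac{11304}{16 + \frac{-535 - 178}{3 + 1}} = \frac{11304}{16 + \frac{-535 - 178}{4}} = \frac{11304}{16 + \frac{1}{4} \left(-713\right)} = \frac{11304}{16 - \frac{713}{4}} = \frac{11304}{- \frac{649}{4}} = 11304 \left(- \frac{4}{649}\right) = - \frac{45216}{649}$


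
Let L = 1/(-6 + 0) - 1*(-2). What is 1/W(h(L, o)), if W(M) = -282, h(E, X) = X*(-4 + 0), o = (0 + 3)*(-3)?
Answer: -1/282 ≈ -0.0035461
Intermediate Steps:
o = -9 (o = 3*(-3) = -9)
L = 11/6 (L = 1/(-6) + 2 = -⅙ + 2 = 11/6 ≈ 1.8333)
h(E, X) = -4*X (h(E, X) = X*(-4) = -4*X)
1/W(h(L, o)) = 1/(-282) = -1/282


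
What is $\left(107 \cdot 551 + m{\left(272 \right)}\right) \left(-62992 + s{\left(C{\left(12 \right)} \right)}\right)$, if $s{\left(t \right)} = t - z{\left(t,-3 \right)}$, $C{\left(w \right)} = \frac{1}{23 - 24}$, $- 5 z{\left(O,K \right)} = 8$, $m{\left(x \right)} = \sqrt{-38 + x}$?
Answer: $- \frac{18568919849}{5} - \frac{944871 \sqrt{26}}{5} \approx -3.7147 \cdot 10^{9}$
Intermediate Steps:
$z{\left(O,K \right)} = - \frac{8}{5}$ ($z{\left(O,K \right)} = \left(- \frac{1}{5}\right) 8 = - \frac{8}{5}$)
$C{\left(w \right)} = -1$ ($C{\left(w \right)} = \frac{1}{-1} = -1$)
$s{\left(t \right)} = \frac{8}{5} + t$ ($s{\left(t \right)} = t - - \frac{8}{5} = t + \frac{8}{5} = \frac{8}{5} + t$)
$\left(107 \cdot 551 + m{\left(272 \right)}\right) \left(-62992 + s{\left(C{\left(12 \right)} \right)}\right) = \left(107 \cdot 551 + \sqrt{-38 + 272}\right) \left(-62992 + \left(\frac{8}{5} - 1\right)\right) = \left(58957 + \sqrt{234}\right) \left(-62992 + \frac{3}{5}\right) = \left(58957 + 3 \sqrt{26}\right) \left(- \frac{314957}{5}\right) = - \frac{18568919849}{5} - \frac{944871 \sqrt{26}}{5}$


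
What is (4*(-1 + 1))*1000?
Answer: 0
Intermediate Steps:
(4*(-1 + 1))*1000 = (4*0)*1000 = 0*1000 = 0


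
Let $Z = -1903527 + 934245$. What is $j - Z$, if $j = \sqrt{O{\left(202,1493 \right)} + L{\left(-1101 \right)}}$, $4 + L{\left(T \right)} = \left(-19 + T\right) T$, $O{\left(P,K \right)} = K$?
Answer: $969282 + \sqrt{1234609} \approx 9.7039 \cdot 10^{5}$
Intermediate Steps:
$Z = -969282$
$L{\left(T \right)} = -4 + T \left(-19 + T\right)$ ($L{\left(T \right)} = -4 + \left(-19 + T\right) T = -4 + T \left(-19 + T\right)$)
$j = \sqrt{1234609}$ ($j = \sqrt{1493 - \left(-20915 - 1212201\right)} = \sqrt{1493 + \left(-4 + 1212201 + 20919\right)} = \sqrt{1493 + 1233116} = \sqrt{1234609} \approx 1111.1$)
$j - Z = \sqrt{1234609} - -969282 = \sqrt{1234609} + 969282 = 969282 + \sqrt{1234609}$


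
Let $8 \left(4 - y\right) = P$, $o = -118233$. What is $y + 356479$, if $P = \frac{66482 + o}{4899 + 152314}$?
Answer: $\frac{64050020969}{179672} \approx 3.5648 \cdot 10^{5}$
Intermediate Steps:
$P = - \frac{7393}{22459}$ ($P = \frac{66482 - 118233}{4899 + 152314} = - \frac{51751}{157213} = \left(-51751\right) \frac{1}{157213} = - \frac{7393}{22459} \approx -0.32918$)
$y = \frac{726081}{179672}$ ($y = 4 - - \frac{7393}{179672} = 4 + \frac{7393}{179672} = \frac{726081}{179672} \approx 4.0411$)
$y + 356479 = \frac{726081}{179672} + 356479 = \frac{64050020969}{179672}$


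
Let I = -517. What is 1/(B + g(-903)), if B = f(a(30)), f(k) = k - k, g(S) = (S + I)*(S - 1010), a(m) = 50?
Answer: 1/2716460 ≈ 3.6813e-7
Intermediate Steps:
g(S) = (-1010 + S)*(-517 + S) (g(S) = (S - 517)*(S - 1010) = (-517 + S)*(-1010 + S) = (-1010 + S)*(-517 + S))
f(k) = 0
B = 0
1/(B + g(-903)) = 1/(0 + (522170 + (-903)² - 1527*(-903))) = 1/(0 + (522170 + 815409 + 1378881)) = 1/(0 + 2716460) = 1/2716460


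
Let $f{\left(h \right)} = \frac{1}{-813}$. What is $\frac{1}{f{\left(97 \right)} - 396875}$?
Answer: $- \frac{813}{322659376} \approx -2.5197 \cdot 10^{-6}$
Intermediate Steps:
$f{\left(h \right)} = - \frac{1}{813}$
$\frac{1}{f{\left(97 \right)} - 396875} = \frac{1}{- \frac{1}{813} - 396875} = \frac{1}{- \frac{322659376}{813}} = - \frac{813}{322659376}$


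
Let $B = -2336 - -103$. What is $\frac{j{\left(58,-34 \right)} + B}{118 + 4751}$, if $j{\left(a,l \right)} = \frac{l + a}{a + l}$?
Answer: $- \frac{248}{541} \approx -0.45841$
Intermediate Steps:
$B = -2233$ ($B = -2336 + 103 = -2233$)
$j{\left(a,l \right)} = 1$ ($j{\left(a,l \right)} = \frac{a + l}{a + l} = 1$)
$\frac{j{\left(58,-34 \right)} + B}{118 + 4751} = \frac{1 - 2233}{118 + 4751} = - \frac{2232}{4869} = \left(-2232\right) \frac{1}{4869} = - \frac{248}{541}$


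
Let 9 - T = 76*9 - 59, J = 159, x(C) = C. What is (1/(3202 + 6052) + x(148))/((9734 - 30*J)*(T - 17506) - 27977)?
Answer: -456531/277575534530 ≈ -1.6447e-6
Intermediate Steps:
T = -616 (T = 9 - (76*9 - 59) = 9 - (684 - 59) = 9 - 1*625 = 9 - 625 = -616)
(1/(3202 + 6052) + x(148))/((9734 - 30*J)*(T - 17506) - 27977) = (1/(3202 + 6052) + 148)/((9734 - 30*159)*(-616 - 17506) - 27977) = (1/9254 + 148)/((9734 - 4770)*(-18122) - 27977) = (1/9254 + 148)/(4964*(-18122) - 27977) = 1369593/(9254*(-89957608 - 27977)) = (1369593/9254)/(-89985585) = (1369593/9254)*(-1/89985585) = -456531/277575534530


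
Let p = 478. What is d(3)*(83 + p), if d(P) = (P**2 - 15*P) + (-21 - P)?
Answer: -33660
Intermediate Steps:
d(P) = -21 + P**2 - 16*P
d(3)*(83 + p) = (-21 + 3**2 - 16*3)*(83 + 478) = (-21 + 9 - 48)*561 = -60*561 = -33660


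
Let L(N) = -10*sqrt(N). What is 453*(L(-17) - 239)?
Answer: -108267 - 4530*I*sqrt(17) ≈ -1.0827e+5 - 18678.0*I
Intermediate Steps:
453*(L(-17) - 239) = 453*(-10*I*sqrt(17) - 239) = 453*(-239 - 10*I*sqrt(17)) = -108267 - 4530*I*sqrt(17)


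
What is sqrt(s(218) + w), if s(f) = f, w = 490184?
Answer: sqrt(490402) ≈ 700.29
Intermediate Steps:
sqrt(s(218) + w) = sqrt(218 + 490184) = sqrt(490402)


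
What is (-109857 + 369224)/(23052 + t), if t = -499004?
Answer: -259367/475952 ≈ -0.54494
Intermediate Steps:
(-109857 + 369224)/(23052 + t) = (-109857 + 369224)/(23052 - 499004) = 259367/(-475952) = 259367*(-1/475952) = -259367/475952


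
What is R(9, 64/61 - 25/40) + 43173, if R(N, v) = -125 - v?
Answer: 21007217/488 ≈ 43048.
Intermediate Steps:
R(9, 64/61 - 25/40) + 43173 = (-125 - (64/61 - 25/40)) + 43173 = (-125 - (64*(1/61) - 25*1/40)) + 43173 = (-125 - (64/61 - 5/8)) + 43173 = (-125 - 1*207/488) + 43173 = (-125 - 207/488) + 43173 = -61207/488 + 43173 = 21007217/488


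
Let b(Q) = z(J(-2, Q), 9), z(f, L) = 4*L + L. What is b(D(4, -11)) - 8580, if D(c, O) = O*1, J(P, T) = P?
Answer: -8535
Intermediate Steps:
D(c, O) = O
z(f, L) = 5*L
b(Q) = 45 (b(Q) = 5*9 = 45)
b(D(4, -11)) - 8580 = 45 - 8580 = -8535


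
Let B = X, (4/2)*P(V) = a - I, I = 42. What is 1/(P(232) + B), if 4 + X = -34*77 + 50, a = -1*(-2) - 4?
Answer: -1/2594 ≈ -0.00038551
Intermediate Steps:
a = -2 (a = 2 - 4 = -2)
X = -2572 (X = -4 + (-34*77 + 50) = -4 + (-2618 + 50) = -4 - 2568 = -2572)
P(V) = -22 (P(V) = (-2 - 1*42)/2 = (-2 - 42)/2 = (½)*(-44) = -22)
B = -2572
1/(P(232) + B) = 1/(-22 - 2572) = 1/(-2594) = -1/2594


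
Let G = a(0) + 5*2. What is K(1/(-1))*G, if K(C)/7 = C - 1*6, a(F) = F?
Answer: -490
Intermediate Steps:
G = 10 (G = 0 + 5*2 = 0 + 10 = 10)
K(C) = -42 + 7*C (K(C) = 7*(C - 1*6) = 7*(C - 6) = 7*(-6 + C) = -42 + 7*C)
K(1/(-1))*G = (-42 + 7/(-1))*10 = (-42 + 7*(-1))*10 = (-42 - 7)*10 = -49*10 = -490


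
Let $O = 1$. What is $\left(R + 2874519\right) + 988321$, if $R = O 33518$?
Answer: $3896358$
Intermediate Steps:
$R = 33518$ ($R = 1 \cdot 33518 = 33518$)
$\left(R + 2874519\right) + 988321 = \left(33518 + 2874519\right) + 988321 = 2908037 + 988321 = 3896358$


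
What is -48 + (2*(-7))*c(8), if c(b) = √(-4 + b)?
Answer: -76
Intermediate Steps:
-48 + (2*(-7))*c(8) = -48 + (2*(-7))*√(-4 + 8) = -48 - 14*√4 = -48 - 14*2 = -48 - 28 = -76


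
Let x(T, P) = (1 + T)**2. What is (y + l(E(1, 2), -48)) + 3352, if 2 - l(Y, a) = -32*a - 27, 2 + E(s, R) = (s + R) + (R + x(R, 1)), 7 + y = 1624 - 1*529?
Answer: 2933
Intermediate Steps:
y = 1088 (y = -7 + (1624 - 1*529) = -7 + (1624 - 529) = -7 + 1095 = 1088)
E(s, R) = -2 + s + (1 + R)**2 + 2*R (E(s, R) = -2 + ((s + R) + (R + (1 + R)**2)) = -2 + ((R + s) + (R + (1 + R)**2)) = -2 + (s + (1 + R)**2 + 2*R) = -2 + s + (1 + R)**2 + 2*R)
l(Y, a) = 29 + 32*a (l(Y, a) = 2 - (-32*a - 27) = 2 - (-27 - 32*a) = 2 + (27 + 32*a) = 29 + 32*a)
(y + l(E(1, 2), -48)) + 3352 = (1088 + (29 + 32*(-48))) + 3352 = (1088 + (29 - 1536)) + 3352 = (1088 - 1507) + 3352 = -419 + 3352 = 2933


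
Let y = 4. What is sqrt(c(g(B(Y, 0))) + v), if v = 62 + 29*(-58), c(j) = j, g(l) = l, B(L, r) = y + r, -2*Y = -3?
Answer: 4*I*sqrt(101) ≈ 40.2*I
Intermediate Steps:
Y = 3/2 (Y = -1/2*(-3) = 3/2 ≈ 1.5000)
B(L, r) = 4 + r
v = -1620 (v = 62 - 1682 = -1620)
sqrt(c(g(B(Y, 0))) + v) = sqrt((4 + 0) - 1620) = sqrt(4 - 1620) = sqrt(-1616) = 4*I*sqrt(101)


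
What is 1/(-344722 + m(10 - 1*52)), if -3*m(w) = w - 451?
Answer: -3/1033673 ≈ -2.9023e-6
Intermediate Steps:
m(w) = 451/3 - w/3 (m(w) = -(w - 451)/3 = -(-451 + w)/3 = 451/3 - w/3)
1/(-344722 + m(10 - 1*52)) = 1/(-344722 + (451/3 - (10 - 1*52)/3)) = 1/(-344722 + (451/3 - (10 - 52)/3)) = 1/(-344722 + (451/3 - ⅓*(-42))) = 1/(-344722 + (451/3 + 14)) = 1/(-344722 + 493/3) = 1/(-1033673/3) = -3/1033673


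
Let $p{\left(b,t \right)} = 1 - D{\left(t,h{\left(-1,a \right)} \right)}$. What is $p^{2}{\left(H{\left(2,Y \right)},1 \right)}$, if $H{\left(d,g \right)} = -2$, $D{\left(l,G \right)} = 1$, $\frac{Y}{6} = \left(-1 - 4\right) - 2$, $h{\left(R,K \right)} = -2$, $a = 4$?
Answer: $0$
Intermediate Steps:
$Y = -42$ ($Y = 6 \left(\left(-1 - 4\right) - 2\right) = 6 \left(-5 - 2\right) = 6 \left(-7\right) = -42$)
$p{\left(b,t \right)} = 0$ ($p{\left(b,t \right)} = 1 - 1 = 0$)
$p^{2}{\left(H{\left(2,Y \right)},1 \right)} = 0^{2} = 0$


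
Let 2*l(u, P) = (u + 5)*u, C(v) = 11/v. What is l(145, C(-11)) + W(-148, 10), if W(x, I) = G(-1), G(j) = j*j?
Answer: 10876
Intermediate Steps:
G(j) = j**2
W(x, I) = 1 (W(x, I) = (-1)**2 = 1)
l(u, P) = u*(5 + u)/2 (l(u, P) = ((u + 5)*u)/2 = ((5 + u)*u)/2 = (u*(5 + u))/2 = u*(5 + u)/2)
l(145, C(-11)) + W(-148, 10) = (1/2)*145*(5 + 145) + 1 = (1/2)*145*150 + 1 = 10875 + 1 = 10876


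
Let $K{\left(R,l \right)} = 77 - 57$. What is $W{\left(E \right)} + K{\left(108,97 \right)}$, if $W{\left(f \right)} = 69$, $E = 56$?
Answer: $89$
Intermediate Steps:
$K{\left(R,l \right)} = 20$
$W{\left(E \right)} + K{\left(108,97 \right)} = 69 + 20 = 89$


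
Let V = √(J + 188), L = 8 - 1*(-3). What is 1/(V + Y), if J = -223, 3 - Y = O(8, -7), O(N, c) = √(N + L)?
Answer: 1/(3 - √19 + I*√35) ≈ -0.03688 - 0.16056*I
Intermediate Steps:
L = 11 (L = 8 + 3 = 11)
O(N, c) = √(11 + N) (O(N, c) = √(N + 11) = √(11 + N))
Y = 3 - √19 (Y = 3 - √(11 + 8) = 3 - √19 ≈ -1.3589)
V = I*√35 (V = √(-223 + 188) = √(-35) = I*√35 ≈ 5.9161*I)
1/(V + Y) = 1/(I*√35 + (3 - √19)) = 1/(3 - √19 + I*√35)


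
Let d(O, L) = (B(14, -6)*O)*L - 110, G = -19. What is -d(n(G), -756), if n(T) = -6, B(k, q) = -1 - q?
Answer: -22570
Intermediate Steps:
d(O, L) = -110 + 5*L*O (d(O, L) = ((-1 - 1*(-6))*O)*L - 110 = ((-1 + 6)*O)*L - 110 = (5*O)*L - 110 = 5*L*O - 110 = -110 + 5*L*O)
-d(n(G), -756) = -(-110 + 5*(-756)*(-6)) = -(-110 + 22680) = -1*22570 = -22570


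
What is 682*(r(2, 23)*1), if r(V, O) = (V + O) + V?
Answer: 18414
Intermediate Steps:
r(V, O) = O + 2*V (r(V, O) = (O + V) + V = O + 2*V)
682*(r(2, 23)*1) = 682*((23 + 2*2)*1) = 682*((23 + 4)*1) = 682*(27*1) = 682*27 = 18414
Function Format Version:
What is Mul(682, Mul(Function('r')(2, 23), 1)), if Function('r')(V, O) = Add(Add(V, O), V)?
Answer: 18414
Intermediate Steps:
Function('r')(V, O) = Add(O, Mul(2, V)) (Function('r')(V, O) = Add(Add(O, V), V) = Add(O, Mul(2, V)))
Mul(682, Mul(Function('r')(2, 23), 1)) = Mul(682, Mul(Add(23, Mul(2, 2)), 1)) = Mul(682, Mul(Add(23, 4), 1)) = Mul(682, Mul(27, 1)) = Mul(682, 27) = 18414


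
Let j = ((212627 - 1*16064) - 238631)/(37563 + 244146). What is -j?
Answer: 42068/281709 ≈ 0.14933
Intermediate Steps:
j = -42068/281709 (j = ((212627 - 16064) - 238631)/281709 = (196563 - 238631)*(1/281709) = -42068*1/281709 = -42068/281709 ≈ -0.14933)
-j = -1*(-42068/281709) = 42068/281709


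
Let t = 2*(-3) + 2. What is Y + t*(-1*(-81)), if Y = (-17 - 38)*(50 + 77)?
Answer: -7309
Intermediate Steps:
Y = -6985 (Y = -55*127 = -6985)
t = -4 (t = -6 + 2 = -4)
Y + t*(-1*(-81)) = -6985 - (-4)*(-81) = -6985 - 4*81 = -6985 - 324 = -7309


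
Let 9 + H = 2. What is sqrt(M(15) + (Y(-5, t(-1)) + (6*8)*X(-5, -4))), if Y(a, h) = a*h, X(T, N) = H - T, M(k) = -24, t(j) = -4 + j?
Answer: I*sqrt(95) ≈ 9.7468*I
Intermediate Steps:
H = -7 (H = -9 + 2 = -7)
X(T, N) = -7 - T
sqrt(M(15) + (Y(-5, t(-1)) + (6*8)*X(-5, -4))) = sqrt(-24 + (-5*(-4 - 1) + (6*8)*(-7 - 1*(-5)))) = sqrt(-24 + (-5*(-5) + 48*(-7 + 5))) = sqrt(-24 + (25 + 48*(-2))) = sqrt(-24 + (25 - 96)) = sqrt(-24 - 71) = sqrt(-95) = I*sqrt(95)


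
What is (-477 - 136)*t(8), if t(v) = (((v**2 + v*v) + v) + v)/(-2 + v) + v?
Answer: -19616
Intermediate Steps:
t(v) = v + (2*v + 2*v**2)/(-2 + v) (t(v) = (((v**2 + v**2) + v) + v)/(-2 + v) + v = ((2*v**2 + v) + v)/(-2 + v) + v = ((v + 2*v**2) + v)/(-2 + v) + v = (2*v + 2*v**2)/(-2 + v) + v = v + (2*v + 2*v**2)/(-2 + v))
(-477 - 136)*t(8) = (-477 - 136)*(3*8**2/(-2 + 8)) = -1839*64/6 = -613*32 = -19616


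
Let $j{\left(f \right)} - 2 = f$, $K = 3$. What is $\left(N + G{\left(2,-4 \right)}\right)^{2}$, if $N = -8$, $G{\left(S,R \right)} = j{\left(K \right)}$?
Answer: $9$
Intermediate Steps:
$j{\left(f \right)} = 2 + f$
$G{\left(S,R \right)} = 5$ ($G{\left(S,R \right)} = 2 + 3 = 5$)
$\left(N + G{\left(2,-4 \right)}\right)^{2} = \left(-8 + 5\right)^{2} = \left(-3\right)^{2} = 9$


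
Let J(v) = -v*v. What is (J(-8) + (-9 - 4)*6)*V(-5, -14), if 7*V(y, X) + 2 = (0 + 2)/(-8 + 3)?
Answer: 1704/35 ≈ 48.686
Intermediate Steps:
J(v) = -v²
V(y, X) = -12/35 (V(y, X) = -2/7 + ((0 + 2)/(-8 + 3))/7 = -2/7 + (2/(-5))/7 = -2/7 + (2*(-⅕))/7 = -2/7 + (⅐)*(-⅖) = -2/7 - 2/35 = -12/35)
(J(-8) + (-9 - 4)*6)*V(-5, -14) = (-1*(-8)² + (-9 - 4)*6)*(-12/35) = (-1*64 - 13*6)*(-12/35) = (-64 - 78)*(-12/35) = -142*(-12/35) = 1704/35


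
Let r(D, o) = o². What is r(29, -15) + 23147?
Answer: 23372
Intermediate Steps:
r(29, -15) + 23147 = (-15)² + 23147 = 225 + 23147 = 23372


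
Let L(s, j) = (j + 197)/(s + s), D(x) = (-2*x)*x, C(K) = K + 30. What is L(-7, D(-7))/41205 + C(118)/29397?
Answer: 670459/137871930 ≈ 0.0048629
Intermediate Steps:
C(K) = 30 + K
D(x) = -2*x**2
L(s, j) = (197 + j)/(2*s) (L(s, j) = (197 + j)/((2*s)) = (197 + j)*(1/(2*s)) = (197 + j)/(2*s))
L(-7, D(-7))/41205 + C(118)/29397 = ((1/2)*(197 - 2*(-7)**2)/(-7))/41205 + (30 + 118)/29397 = ((1/2)*(-1/7)*(197 - 2*49))*(1/41205) + 148*(1/29397) = ((1/2)*(-1/7)*(197 - 98))*(1/41205) + 148/29397 = ((1/2)*(-1/7)*99)*(1/41205) + 148/29397 = -99/14*1/41205 + 148/29397 = -33/192290 + 148/29397 = 670459/137871930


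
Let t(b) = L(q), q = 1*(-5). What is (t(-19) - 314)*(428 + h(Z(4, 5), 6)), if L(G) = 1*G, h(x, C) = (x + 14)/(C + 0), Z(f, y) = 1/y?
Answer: -4118609/30 ≈ -1.3729e+5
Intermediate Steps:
q = -5
h(x, C) = (14 + x)/C
L(G) = G
t(b) = -5
(t(-19) - 314)*(428 + h(Z(4, 5), 6)) = (-5 - 314)*(428 + (14 + 1/5)/6) = -319*(428 + (14 + ⅕)/6) = -319*(428 + (⅙)*(71/5)) = -319*(428 + 71/30) = -319*12911/30 = -4118609/30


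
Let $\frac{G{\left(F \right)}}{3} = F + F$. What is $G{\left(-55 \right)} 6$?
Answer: $-1980$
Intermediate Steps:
$G{\left(F \right)} = 6 F$ ($G{\left(F \right)} = 3 \left(F + F\right) = 3 \cdot 2 F = 6 F$)
$G{\left(-55 \right)} 6 = 6 \left(-55\right) 6 = \left(-330\right) 6 = -1980$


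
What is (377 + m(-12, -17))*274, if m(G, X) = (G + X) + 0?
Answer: 95352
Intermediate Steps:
m(G, X) = G + X
(377 + m(-12, -17))*274 = (377 + (-12 - 17))*274 = (377 - 29)*274 = 348*274 = 95352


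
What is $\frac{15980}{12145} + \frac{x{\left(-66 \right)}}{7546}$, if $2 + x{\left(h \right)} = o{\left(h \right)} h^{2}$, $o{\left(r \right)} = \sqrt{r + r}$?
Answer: $\frac{1722297}{1309231} + \frac{396 i \sqrt{33}}{343} \approx 1.3155 + 6.6322 i$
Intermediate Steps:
$o{\left(r \right)} = \sqrt{2} \sqrt{r}$ ($o{\left(r \right)} = \sqrt{2 r} = \sqrt{2} \sqrt{r}$)
$x{\left(h \right)} = -2 + \sqrt{2} h^{\frac{5}{2}}$ ($x{\left(h \right)} = -2 + \sqrt{2} \sqrt{h} h^{2} = -2 + \sqrt{2} h^{\frac{5}{2}}$)
$\frac{15980}{12145} + \frac{x{\left(-66 \right)}}{7546} = \frac{15980}{12145} + \frac{-2 + \sqrt{2} \left(-66\right)^{\frac{5}{2}}}{7546} = 15980 \cdot \frac{1}{12145} + \left(-2 + \sqrt{2} \cdot 4356 i \sqrt{66}\right) \frac{1}{7546} = \frac{3196}{2429} + \left(-2 + 8712 i \sqrt{33}\right) \frac{1}{7546} = \frac{3196}{2429} - \left(\frac{1}{3773} - \frac{396 i \sqrt{33}}{343}\right) = \frac{1722297}{1309231} + \frac{396 i \sqrt{33}}{343}$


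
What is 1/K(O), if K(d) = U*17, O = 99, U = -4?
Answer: -1/68 ≈ -0.014706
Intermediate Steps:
K(d) = -68 (K(d) = -4*17 = -68)
1/K(O) = 1/(-68) = -1/68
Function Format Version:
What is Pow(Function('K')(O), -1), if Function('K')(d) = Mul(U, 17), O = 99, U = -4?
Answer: Rational(-1, 68) ≈ -0.014706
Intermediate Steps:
Function('K')(d) = -68 (Function('K')(d) = Mul(-4, 17) = -68)
Pow(Function('K')(O), -1) = Pow(-68, -1) = Rational(-1, 68)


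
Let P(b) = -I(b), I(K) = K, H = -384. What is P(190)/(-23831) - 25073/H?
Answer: 597587623/9151104 ≈ 65.302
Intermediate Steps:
P(b) = -b
P(190)/(-23831) - 25073/H = -1*190/(-23831) - 25073/(-384) = -190*(-1/23831) - 25073*(-1/384) = 190/23831 + 25073/384 = 597587623/9151104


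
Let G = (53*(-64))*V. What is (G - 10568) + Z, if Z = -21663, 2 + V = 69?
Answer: -259495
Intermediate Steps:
V = 67 (V = -2 + 69 = 67)
G = -227264 (G = (53*(-64))*67 = -3392*67 = -227264)
(G - 10568) + Z = (-227264 - 10568) - 21663 = -237832 - 21663 = -259495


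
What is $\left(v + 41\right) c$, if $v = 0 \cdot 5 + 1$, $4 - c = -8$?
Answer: $504$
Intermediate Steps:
$c = 12$ ($c = 4 - -8 = 4 + 8 = 12$)
$v = 1$ ($v = 0 + 1 = 1$)
$\left(v + 41\right) c = \left(1 + 41\right) 12 = 42 \cdot 12 = 504$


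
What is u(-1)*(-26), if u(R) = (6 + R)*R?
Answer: 130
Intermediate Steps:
u(R) = R*(6 + R)
u(-1)*(-26) = -(6 - 1)*(-26) = -1*5*(-26) = -5*(-26) = 130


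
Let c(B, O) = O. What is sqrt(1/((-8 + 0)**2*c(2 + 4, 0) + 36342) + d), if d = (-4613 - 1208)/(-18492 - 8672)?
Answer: sqrt(1450448254625217)/82266174 ≈ 0.46295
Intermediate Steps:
d = 5821/27164 (d = -5821/(-27164) = -5821*(-1/27164) = 5821/27164 ≈ 0.21429)
sqrt(1/((-8 + 0)**2*c(2 + 4, 0) + 36342) + d) = sqrt(1/((-8 + 0)**2*0 + 36342) + 5821/27164) = sqrt(1/((-8)**2*0 + 36342) + 5821/27164) = sqrt(1/(64*0 + 36342) + 5821/27164) = sqrt(1/(0 + 36342) + 5821/27164) = sqrt(1/36342 + 5821/27164) = sqrt(105786973/493597044) = sqrt(1450448254625217)/82266174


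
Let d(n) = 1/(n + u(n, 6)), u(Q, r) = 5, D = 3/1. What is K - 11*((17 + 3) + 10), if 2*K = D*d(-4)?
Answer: -657/2 ≈ -328.50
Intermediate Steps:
D = 3 (D = 3*1 = 3)
d(n) = 1/(5 + n) (d(n) = 1/(n + 5) = 1/(5 + n))
K = 3/2 (K = (3/(5 - 4))/2 = (3/1)/2 = (3*1)/2 = (½)*3 = 3/2 ≈ 1.5000)
K - 11*((17 + 3) + 10) = 3/2 - 11*((17 + 3) + 10) = 3/2 - 11*(20 + 10) = 3/2 - 11*30 = 3/2 - 330 = -657/2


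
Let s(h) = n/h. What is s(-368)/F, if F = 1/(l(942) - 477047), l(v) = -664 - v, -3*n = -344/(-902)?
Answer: -298291/1804 ≈ -165.35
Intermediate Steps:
n = -172/1353 (n = -(-344)/(3*(-902)) = -(-344)*(-1)/(3*902) = -1/3*172/451 = -172/1353 ≈ -0.12712)
s(h) = -172/(1353*h)
F = -1/478653 (F = 1/((-664 - 1*942) - 477047) = 1/((-664 - 942) - 477047) = 1/(-1606 - 477047) = 1/(-478653) = -1/478653 ≈ -2.0892e-6)
s(-368)/F = (-172/1353/(-368))/(-1/478653) = -172/1353*(-1/368)*(-478653) = (43/124476)*(-478653) = -298291/1804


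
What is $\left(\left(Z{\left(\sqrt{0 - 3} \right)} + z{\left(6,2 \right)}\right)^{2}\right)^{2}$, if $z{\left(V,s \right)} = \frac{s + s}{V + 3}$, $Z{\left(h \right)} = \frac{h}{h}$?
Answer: $\frac{28561}{6561} \approx 4.3531$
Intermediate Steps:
$Z{\left(h \right)} = 1$
$z{\left(V,s \right)} = \frac{2 s}{3 + V}$
$\left(\left(Z{\left(\sqrt{0 - 3} \right)} + z{\left(6,2 \right)}\right)^{2}\right)^{2} = \left(\left(1 + 2 \cdot 2 \frac{1}{3 + 6}\right)^{2}\right)^{2} = \left(\left(1 + 2 \cdot 2 \cdot \frac{1}{9}\right)^{2}\right)^{2} = \left(\left(1 + \frac{4}{9}\right)^{2}\right)^{2} = \left(\left(\frac{13}{9}\right)^{2}\right)^{2} = \left(\frac{169}{81}\right)^{2} = \frac{28561}{6561}$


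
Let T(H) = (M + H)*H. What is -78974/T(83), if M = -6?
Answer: -11282/913 ≈ -12.357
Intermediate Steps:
T(H) = H*(-6 + H) (T(H) = (-6 + H)*H = H*(-6 + H))
-78974/T(83) = -78974*1/(83*(-6 + 83)) = -78974/(83*77) = -78974/6391 = -78974*1/6391 = -11282/913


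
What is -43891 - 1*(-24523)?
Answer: -19368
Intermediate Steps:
-43891 - 1*(-24523) = -43891 + 24523 = -19368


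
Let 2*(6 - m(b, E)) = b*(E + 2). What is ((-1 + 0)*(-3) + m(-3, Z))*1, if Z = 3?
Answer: 33/2 ≈ 16.500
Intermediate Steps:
m(b, E) = 6 - b*(2 + E)/2 (m(b, E) = 6 - b*(E + 2)/2 = 6 - b*(2 + E)/2)
((-1 + 0)*(-3) + m(-3, Z))*1 = ((-1 + 0)*(-3) + (6 - 1*(-3) - ½*3*(-3)))*1 = (-1*(-3) + (6 + 3 + 9/2))*1 = (3 + 27/2)*1 = (33/2)*1 = 33/2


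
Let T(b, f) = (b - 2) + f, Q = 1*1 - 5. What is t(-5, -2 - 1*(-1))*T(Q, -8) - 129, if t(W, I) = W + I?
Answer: -45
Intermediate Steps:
Q = -4 (Q = 1 - 5 = -4)
T(b, f) = -2 + b + f (T(b, f) = (-2 + b) + f = -2 + b + f)
t(W, I) = I + W
t(-5, -2 - 1*(-1))*T(Q, -8) - 129 = ((-2 - 1*(-1)) - 5)*(-2 - 4 - 8) - 129 = ((-2 + 1) - 5)*(-14) - 129 = (-1 - 5)*(-14) - 129 = -6*(-14) - 129 = 84 - 129 = -45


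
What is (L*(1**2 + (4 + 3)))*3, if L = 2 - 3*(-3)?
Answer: 264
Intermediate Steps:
L = 11 (L = 2 + 9 = 11)
(L*(1**2 + (4 + 3)))*3 = (11*(1**2 + (4 + 3)))*3 = (11*(1 + 7))*3 = (11*8)*3 = 88*3 = 264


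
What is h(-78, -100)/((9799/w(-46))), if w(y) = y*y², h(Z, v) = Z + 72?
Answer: 584016/9799 ≈ 59.600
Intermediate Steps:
h(Z, v) = 72 + Z
w(y) = y³
h(-78, -100)/((9799/w(-46))) = (72 - 78)/((9799/((-46)³))) = -6/(9799/(-97336)) = -6/(9799*(-1/97336)) = -6/(-9799/97336) = -6*(-97336/9799) = 584016/9799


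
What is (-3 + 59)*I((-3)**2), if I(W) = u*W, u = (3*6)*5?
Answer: 45360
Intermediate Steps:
u = 90 (u = 18*5 = 90)
I(W) = 90*W
(-3 + 59)*I((-3)**2) = (-3 + 59)*(90*(-3)**2) = 56*(90*9) = 56*810 = 45360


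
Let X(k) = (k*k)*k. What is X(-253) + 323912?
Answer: -15870365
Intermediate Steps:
X(k) = k³ (X(k) = k²*k = k³)
X(-253) + 323912 = (-253)³ + 323912 = -16194277 + 323912 = -15870365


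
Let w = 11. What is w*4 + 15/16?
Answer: 719/16 ≈ 44.938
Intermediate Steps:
w*4 + 15/16 = 11*4 + 15/16 = 44 + 15*(1/16) = 44 + 15/16 = 719/16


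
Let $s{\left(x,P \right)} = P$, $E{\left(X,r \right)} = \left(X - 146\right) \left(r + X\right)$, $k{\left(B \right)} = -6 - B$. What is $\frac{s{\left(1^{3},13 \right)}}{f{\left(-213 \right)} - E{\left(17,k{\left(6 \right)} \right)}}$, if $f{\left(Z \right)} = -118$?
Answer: $\frac{13}{527} \approx 0.024668$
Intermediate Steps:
$E{\left(X,r \right)} = \left(-146 + X\right) \left(X + r\right)$
$\frac{s{\left(1^{3},13 \right)}}{f{\left(-213 \right)} - E{\left(17,k{\left(6 \right)} \right)}} = \frac{13}{-118 - \left(17^{2} - 2482 - 146 \left(-6 - 6\right) + 17 \left(-6 - 6\right)\right)} = \frac{13}{-118 - \left(289 - 2482 - 146 \left(-6 - 6\right) + 17 \left(-6 - 6\right)\right)} = \frac{13}{-118 - \left(289 - 2482 - -1752 + 17 \left(-12\right)\right)} = \frac{13}{-118 - \left(289 - 2482 + 1752 - 204\right)} = \frac{13}{-118 - -645} = \frac{13}{-118 + 645} = \frac{13}{527}$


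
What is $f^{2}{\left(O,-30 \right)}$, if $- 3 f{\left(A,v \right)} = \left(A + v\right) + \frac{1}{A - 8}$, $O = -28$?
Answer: $\frac{4363921}{11664} \approx 374.14$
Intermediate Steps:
$f{\left(A,v \right)} = - \frac{A}{3} - \frac{v}{3} - \frac{1}{3 \left(-8 + A\right)}$ ($f{\left(A,v \right)} = - \frac{\left(A + v\right) + \frac{1}{A - 8}}{3} = - \frac{\left(A + v\right) + \frac{1}{-8 + A}}{3} = - \frac{A + v + \frac{1}{-8 + A}}{3} = - \frac{A}{3} - \frac{v}{3} - \frac{1}{3 \left(-8 + A\right)}$)
$f^{2}{\left(O,-30 \right)} = \left(\frac{-1 - \left(-28\right)^{2} + 8 \left(-28\right) + 8 \left(-30\right) - \left(-28\right) \left(-30\right)}{3 \left(-8 - 28\right)}\right)^{2} = \left(\frac{-1 - 784 - 224 - 240 - 840}{3 \left(-36\right)}\right)^{2} = \left(\frac{1}{3} \left(- \frac{1}{36}\right) \left(-1 - 784 - 224 - 240 - 840\right)\right)^{2} = \left(\frac{1}{3} \left(- \frac{1}{36}\right) \left(-2089\right)\right)^{2} = \left(\frac{2089}{108}\right)^{2} = \frac{4363921}{11664}$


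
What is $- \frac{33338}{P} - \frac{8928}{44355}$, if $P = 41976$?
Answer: $- \frac{308911453}{310307580} \approx -0.9955$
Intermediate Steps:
$- \frac{33338}{P} - \frac{8928}{44355} = - \frac{33338}{41976} - \frac{8928}{44355} = \left(-33338\right) \frac{1}{41976} - \frac{2976}{14785} = - \frac{16669}{20988} - \frac{2976}{14785} = - \frac{308911453}{310307580}$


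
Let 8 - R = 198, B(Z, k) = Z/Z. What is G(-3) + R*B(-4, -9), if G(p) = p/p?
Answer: -189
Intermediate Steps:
B(Z, k) = 1
G(p) = 1
R = -190 (R = 8 - 1*198 = 8 - 198 = -190)
G(-3) + R*B(-4, -9) = 1 - 190*1 = 1 - 190 = -189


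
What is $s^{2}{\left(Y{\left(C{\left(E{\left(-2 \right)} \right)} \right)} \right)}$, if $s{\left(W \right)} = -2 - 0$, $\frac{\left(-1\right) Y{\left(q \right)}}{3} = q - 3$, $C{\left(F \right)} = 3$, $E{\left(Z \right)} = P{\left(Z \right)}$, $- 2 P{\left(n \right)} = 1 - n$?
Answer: $4$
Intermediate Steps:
$P{\left(n \right)} = - \frac{1}{2} + \frac{n}{2}$ ($P{\left(n \right)} = - \frac{1 - n}{2} = - \frac{1}{2} + \frac{n}{2}$)
$E{\left(Z \right)} = - \frac{1}{2} + \frac{Z}{2}$
$Y{\left(q \right)} = 9 - 3 q$ ($Y{\left(q \right)} = - 3 \left(q - 3\right) = - 3 \left(-3 + q\right) = 9 - 3 q$)
$s{\left(W \right)} = -2$ ($s{\left(W \right)} = -2 + 0 = -2$)
$s^{2}{\left(Y{\left(C{\left(E{\left(-2 \right)} \right)} \right)} \right)} = \left(-2\right)^{2} = 4$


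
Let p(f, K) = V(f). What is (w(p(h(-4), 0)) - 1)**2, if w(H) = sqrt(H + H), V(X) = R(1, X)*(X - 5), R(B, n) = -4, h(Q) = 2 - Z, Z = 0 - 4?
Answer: (1 - 2*I*sqrt(2))**2 ≈ -7.0 - 5.6569*I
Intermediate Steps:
Z = -4
h(Q) = 6 (h(Q) = 2 - 1*(-4) = 2 + 4 = 6)
V(X) = 20 - 4*X (V(X) = -4*(X - 5) = -4*(-5 + X) = 20 - 4*X)
p(f, K) = 20 - 4*f
w(H) = sqrt(2)*sqrt(H) (w(H) = sqrt(2*H) = sqrt(2)*sqrt(H))
(w(p(h(-4), 0)) - 1)**2 = (sqrt(2)*sqrt(20 - 4*6) - 1)**2 = (sqrt(2)*sqrt(20 - 24) - 1)**2 = (sqrt(2)*sqrt(-4) - 1)**2 = (sqrt(2)*(2*I) - 1)**2 = (2*I*sqrt(2) - 1)**2 = (-1 + 2*I*sqrt(2))**2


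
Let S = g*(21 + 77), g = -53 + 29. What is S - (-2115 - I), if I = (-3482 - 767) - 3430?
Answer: -7916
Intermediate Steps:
I = -7679 (I = -4249 - 3430 = -7679)
g = -24
S = -2352 (S = -24*(21 + 77) = -24*98 = -2352)
S - (-2115 - I) = -2352 - (-2115 - 1*(-7679)) = -2352 - (-2115 + 7679) = -2352 - 1*5564 = -2352 - 5564 = -7916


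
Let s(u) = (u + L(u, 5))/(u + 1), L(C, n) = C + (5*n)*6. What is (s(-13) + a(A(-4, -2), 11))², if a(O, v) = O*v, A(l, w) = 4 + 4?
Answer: 54289/9 ≈ 6032.1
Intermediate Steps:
A(l, w) = 8
L(C, n) = C + 30*n
s(u) = (150 + 2*u)/(1 + u) (s(u) = (u + (u + 30*5))/(u + 1) = (u + (u + 150))/(1 + u) = (u + (150 + u))/(1 + u) = (150 + 2*u)/(1 + u))
(s(-13) + a(A(-4, -2), 11))² = (2*(75 - 13)/(1 - 13) + 8*11)² = (2*62/(-12) + 88)² = (2*(-1/12)*62 + 88)² = (-31/3 + 88)² = (233/3)² = 54289/9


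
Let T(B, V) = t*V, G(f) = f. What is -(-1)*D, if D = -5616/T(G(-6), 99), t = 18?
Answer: -104/33 ≈ -3.1515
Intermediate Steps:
T(B, V) = 18*V
D = -104/33 (D = -5616/(18*99) = -5616/1782 = -5616*1/1782 = -104/33 ≈ -3.1515)
-(-1)*D = -(-1)*(-104)/33 = -1*104/33 = -104/33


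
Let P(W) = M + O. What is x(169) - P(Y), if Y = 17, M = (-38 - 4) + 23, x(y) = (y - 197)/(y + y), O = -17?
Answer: 6070/169 ≈ 35.917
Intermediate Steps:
x(y) = (-197 + y)/(2*y) (x(y) = (-197 + y)/((2*y)) = (-197 + y)*(1/(2*y)) = (-197 + y)/(2*y))
M = -19 (M = -42 + 23 = -19)
P(W) = -36 (P(W) = -19 - 17 = -36)
x(169) - P(Y) = (½)*(-197 + 169)/169 - 1*(-36) = (½)*(1/169)*(-28) + 36 = -14/169 + 36 = 6070/169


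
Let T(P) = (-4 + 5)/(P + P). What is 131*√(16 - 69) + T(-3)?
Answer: -⅙ + 131*I*√53 ≈ -0.16667 + 953.69*I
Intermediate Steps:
T(P) = 1/(2*P)
131*√(16 - 69) + T(-3) = 131*√(16 - 69) + (½)/(-3) = 131*√(-53) + (½)*(-⅓) = 131*(I*√53) - ⅙ = 131*I*√53 - ⅙ = -⅙ + 131*I*√53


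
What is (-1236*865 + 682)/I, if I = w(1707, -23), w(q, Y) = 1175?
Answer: -1068458/1175 ≈ -909.33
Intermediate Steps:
I = 1175
(-1236*865 + 682)/I = (-1236*865 + 682)/1175 = (-1069140 + 682)*(1/1175) = -1068458*1/1175 = -1068458/1175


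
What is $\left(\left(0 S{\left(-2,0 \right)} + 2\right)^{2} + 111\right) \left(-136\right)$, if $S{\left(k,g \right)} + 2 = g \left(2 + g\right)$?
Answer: $-15640$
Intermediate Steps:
$S{\left(k,g \right)} = -2 + g \left(2 + g\right)$
$\left(\left(0 S{\left(-2,0 \right)} + 2\right)^{2} + 111\right) \left(-136\right) = \left(\left(0 \left(-2 + 0^{2} + 2 \cdot 0\right) + 2\right)^{2} + 111\right) \left(-136\right) = \left(\left(0 \left(-2 + 0 + 0\right) + 2\right)^{2} + 111\right) \left(-136\right) = \left(\left(0 \left(-2\right) + 2\right)^{2} + 111\right) \left(-136\right) = \left(\left(0 + 2\right)^{2} + 111\right) \left(-136\right) = \left(2^{2} + 111\right) \left(-136\right) = \left(4 + 111\right) \left(-136\right) = 115 \left(-136\right) = -15640$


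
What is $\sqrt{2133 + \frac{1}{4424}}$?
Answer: $\frac{\sqrt{10436650658}}{2212} \approx 46.184$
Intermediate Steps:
$\sqrt{2133 + \frac{1}{4424}} = \sqrt{\frac{9436393}{4424}} = \frac{\sqrt{10436650658}}{2212}$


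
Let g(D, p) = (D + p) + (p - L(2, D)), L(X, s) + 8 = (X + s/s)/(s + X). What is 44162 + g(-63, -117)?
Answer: 2676256/61 ≈ 43873.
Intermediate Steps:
L(X, s) = -8 + (1 + X)/(X + s) (L(X, s) = -8 + (X + s/s)/(s + X) = -8 + (X + 1)/(X + s) = -8 + (1 + X)/(X + s))
g(D, p) = D + 2*p - (-13 - 8*D)/(2 + D) (g(D, p) = (D + p) + (p - (1 - 8*D - 7*2)/(2 + D)) = (D + p) + (p - (1 - 8*D - 14)/(2 + D)) = (D + p) + (p - (-13 - 8*D)/(2 + D)) = D + 2*p - (-13 - 8*D)/(2 + D))
44162 + g(-63, -117) = 44162 + (13 + 8*(-63) + (2 - 63)*(-63 + 2*(-117)))/(2 - 63) = 44162 + (13 - 504 - 61*(-63 - 234))/(-61) = 44162 - (13 - 504 - 61*(-297))/61 = 44162 - (13 - 504 + 18117)/61 = 44162 - 1/61*17626 = 44162 - 17626/61 = 2676256/61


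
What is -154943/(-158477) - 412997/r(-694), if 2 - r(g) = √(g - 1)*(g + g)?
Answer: 103664865964037/106096237754034 + 143309959*I*√695/334737021 ≈ 0.97708 + 11.287*I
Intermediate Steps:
r(g) = 2 - 2*g*√(-1 + g) (r(g) = 2 - √(g - 1)*(g + g) = 2 - √(-1 + g)*2*g = 2 - 2*g*√(-1 + g))
-154943/(-158477) - 412997/r(-694) = -154943/(-158477) - 412997/(2 - 2*(-694)*√(-1 - 694)) = -154943*(-1/158477) - 412997/(2 - 2*(-694)*√(-695)) = 154943/158477 - 412997/(2 - 2*(-694)*I*√695) = 154943/158477 - 412997/(2 + 1388*I*√695)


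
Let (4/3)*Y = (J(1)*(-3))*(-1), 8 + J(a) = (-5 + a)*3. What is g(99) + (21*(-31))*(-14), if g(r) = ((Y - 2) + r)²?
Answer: 11818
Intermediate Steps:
J(a) = -23 + 3*a (J(a) = -8 + (-5 + a)*3 = -8 + (-15 + 3*a) = -23 + 3*a)
Y = -45 (Y = 3*(((-23 + 3*1)*(-3))*(-1))/4 = 3*(((-23 + 3)*(-3))*(-1))/4 = 3*(-20*(-3)*(-1))/4 = 3*(60*(-1))/4 = (¾)*(-60) = -45)
g(r) = (-47 + r)² (g(r) = ((-45 - 2) + r)² = (-47 + r)²)
g(99) + (21*(-31))*(-14) = (-47 + 99)² + (21*(-31))*(-14) = 52² - 651*(-14) = 2704 + 9114 = 11818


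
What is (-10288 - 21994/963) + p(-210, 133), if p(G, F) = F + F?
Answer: -9673180/963 ≈ -10045.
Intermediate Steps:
p(G, F) = 2*F
(-10288 - 21994/963) + p(-210, 133) = (-10288 - 21994/963) + 2*133 = (-10288 - 21994*1/963) + 266 = (-10288 - 21994/963) + 266 = -9929338/963 + 266 = -9673180/963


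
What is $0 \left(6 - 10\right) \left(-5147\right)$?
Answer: $0$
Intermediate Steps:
$0 \left(6 - 10\right) \left(-5147\right) = 0 \left(-4\right) \left(-5147\right) = 0 \left(-5147\right) = 0$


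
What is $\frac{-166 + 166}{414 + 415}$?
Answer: $0$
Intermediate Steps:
$\frac{-166 + 166}{414 + 415} = \frac{0}{829} = 0 \cdot \frac{1}{829} = 0$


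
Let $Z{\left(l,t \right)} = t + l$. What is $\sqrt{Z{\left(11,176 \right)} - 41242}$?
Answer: $i \sqrt{41055} \approx 202.62 i$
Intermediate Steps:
$Z{\left(l,t \right)} = l + t$
$\sqrt{Z{\left(11,176 \right)} - 41242} = \sqrt{\left(11 + 176\right) - 41242} = \sqrt{187 - 41242} = \sqrt{-41055} = i \sqrt{41055}$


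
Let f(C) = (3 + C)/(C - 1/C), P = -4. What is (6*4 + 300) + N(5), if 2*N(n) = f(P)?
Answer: 4862/15 ≈ 324.13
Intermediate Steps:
f(C) = (3 + C)/(C - 1/C)
N(n) = 2/15 (N(n) = (-4*(3 - 4)/(-1 + (-4)²))/2 = (-4*(-1)/(-1 + 16))/2 = (-4*(-1)/15)/2 = (-4*1/15*(-1))/2 = (½)*(4/15) = 2/15)
(6*4 + 300) + N(5) = (6*4 + 300) + 2/15 = (24 + 300) + 2/15 = 324 + 2/15 = 4862/15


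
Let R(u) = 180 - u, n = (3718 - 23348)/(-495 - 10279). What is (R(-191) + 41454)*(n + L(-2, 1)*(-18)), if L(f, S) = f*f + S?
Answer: -19867502375/5387 ≈ -3.6880e+6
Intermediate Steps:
L(f, S) = S + f² (L(f, S) = f² + S = S + f²)
n = 9815/5387 (n = -19630/(-10774) = -19630*(-1/10774) = 9815/5387 ≈ 1.8220)
(R(-191) + 41454)*(n + L(-2, 1)*(-18)) = ((180 - 1*(-191)) + 41454)*(9815/5387 + (1 + (-2)²)*(-18)) = ((180 + 191) + 41454)*(9815/5387 + (1 + 4)*(-18)) = (371 + 41454)*(9815/5387 + 5*(-18)) = 41825*(9815/5387 - 90) = 41825*(-475015/5387) = -19867502375/5387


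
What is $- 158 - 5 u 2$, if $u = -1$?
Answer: $-1580$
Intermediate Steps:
$- 158 - 5 u 2 = - 158 \left(-5\right) \left(-1\right) 2 = - 158 \cdot 5 \cdot 2 = \left(-158\right) 10 = -1580$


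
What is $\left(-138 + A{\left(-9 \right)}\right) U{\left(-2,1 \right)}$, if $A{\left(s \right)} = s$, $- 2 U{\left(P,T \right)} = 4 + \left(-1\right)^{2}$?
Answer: $\frac{735}{2} \approx 367.5$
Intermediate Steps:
$U{\left(P,T \right)} = - \frac{5}{2}$ ($U{\left(P,T \right)} = - \frac{4 + \left(-1\right)^{2}}{2} = - \frac{4 + 1}{2} = \left(- \frac{1}{2}\right) 5 = - \frac{5}{2}$)
$\left(-138 + A{\left(-9 \right)}\right) U{\left(-2,1 \right)} = \left(-138 - 9\right) \left(- \frac{5}{2}\right) = \left(-147\right) \left(- \frac{5}{2}\right) = \frac{735}{2}$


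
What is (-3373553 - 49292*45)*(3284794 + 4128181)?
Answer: -41451080416675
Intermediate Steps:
(-3373553 - 49292*45)*(3284794 + 4128181) = (-3373553 - 2218140)*7412975 = -5591693*7412975 = -41451080416675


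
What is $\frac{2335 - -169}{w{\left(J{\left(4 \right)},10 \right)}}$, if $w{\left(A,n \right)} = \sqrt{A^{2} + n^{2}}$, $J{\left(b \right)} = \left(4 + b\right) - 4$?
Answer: $\frac{1252 \sqrt{29}}{29} \approx 232.49$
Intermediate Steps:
$J{\left(b \right)} = b$
$\frac{2335 - -169}{w{\left(J{\left(4 \right)},10 \right)}} = \frac{2335 - -169}{\sqrt{4^{2} + 10^{2}}} = \frac{2335 + 169}{\sqrt{16 + 100}} = \frac{2504}{\sqrt{116}} = \frac{2504}{2 \sqrt{29}} = 2504 \frac{\sqrt{29}}{58} = \frac{1252 \sqrt{29}}{29}$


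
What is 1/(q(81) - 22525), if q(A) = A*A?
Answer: -1/15964 ≈ -6.2641e-5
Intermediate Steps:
q(A) = A²
1/(q(81) - 22525) = 1/(81² - 22525) = 1/(6561 - 22525) = 1/(-15964) = -1/15964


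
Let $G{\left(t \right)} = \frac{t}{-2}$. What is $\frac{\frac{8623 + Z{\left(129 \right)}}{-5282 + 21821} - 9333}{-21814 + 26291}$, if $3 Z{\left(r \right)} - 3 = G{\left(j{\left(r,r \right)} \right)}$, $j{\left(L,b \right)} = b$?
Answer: $- \frac{2781079}{1334146} \approx -2.0845$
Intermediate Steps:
$G{\left(t \right)} = - \frac{t}{2}$ ($G{\left(t \right)} = t \left(- \frac{1}{2}\right) = - \frac{t}{2}$)
$Z{\left(r \right)} = 1 - \frac{r}{6}$ ($Z{\left(r \right)} = 1 + \frac{\left(- \frac{1}{2}\right) r}{3} = 1 - \frac{r}{6}$)
$\frac{\frac{8623 + Z{\left(129 \right)}}{-5282 + 21821} - 9333}{-21814 + 26291} = \frac{\frac{8623 + \left(1 - \frac{43}{2}\right)}{-5282 + 21821} - 9333}{-21814 + 26291} = \frac{\frac{8623 + \left(1 - \frac{43}{2}\right)}{16539} - 9333}{4477} = \left(\left(8623 - \frac{41}{2}\right) \frac{1}{16539} - 9333\right) \frac{1}{4477} = \left(\frac{17205}{2} \cdot \frac{1}{16539} - 9333\right) \frac{1}{4477} = \left(\frac{155}{298} - 9333\right) \frac{1}{4477} = \left(- \frac{2781079}{298}\right) \frac{1}{4477} = - \frac{2781079}{1334146}$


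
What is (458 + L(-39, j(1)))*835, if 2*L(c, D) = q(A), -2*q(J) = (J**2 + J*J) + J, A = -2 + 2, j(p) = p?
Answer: 382430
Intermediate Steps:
A = 0
q(J) = -J**2 - J/2 (q(J) = -((J**2 + J*J) + J)/2 = -((J**2 + J**2) + J)/2 = -(2*J**2 + J)/2 = -(J + 2*J**2)/2 = -J**2 - J/2)
L(c, D) = 0 (L(c, D) = (-1*0*(1/2 + 0))/2 = (-1*0*1/2)/2 = (1/2)*0 = 0)
(458 + L(-39, j(1)))*835 = (458 + 0)*835 = 458*835 = 382430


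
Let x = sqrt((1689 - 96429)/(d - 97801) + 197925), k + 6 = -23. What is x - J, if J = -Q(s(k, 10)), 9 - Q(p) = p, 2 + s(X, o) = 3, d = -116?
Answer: 8 + sqrt(210851388473545)/32639 ≈ 452.89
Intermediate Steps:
k = -29 (k = -6 - 23 = -29)
s(X, o) = 1 (s(X, o) = -2 + 3 = 1)
Q(p) = 9 - p
J = -8 (J = -(9 - 1*1) = -(9 - 1) = -1*8 = -8)
x = sqrt(210851388473545)/32639 (x = sqrt((1689 - 96429)/(-116 - 97801) + 197925) = sqrt(-94740/(-97917) + 197925) = sqrt(-94740*(-1/97917) + 197925) = sqrt(31580/32639 + 197925) = sqrt(6460105655/32639) = sqrt(210851388473545)/32639 ≈ 444.89)
x - J = sqrt(210851388473545)/32639 - 1*(-8) = sqrt(210851388473545)/32639 + 8 = 8 + sqrt(210851388473545)/32639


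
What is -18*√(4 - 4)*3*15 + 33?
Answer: 33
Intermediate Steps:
-18*√(4 - 4)*3*15 + 33 = -18*√0*3*15 + 33 = -18*0*3*15 + 33 = -0*15 + 33 = -18*0 + 33 = 0 + 33 = 33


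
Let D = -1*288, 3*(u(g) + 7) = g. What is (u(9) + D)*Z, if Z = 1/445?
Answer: -292/445 ≈ -0.65618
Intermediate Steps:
u(g) = -7 + g/3
D = -288
Z = 1/445 ≈ 0.0022472
(u(9) + D)*Z = ((-7 + (⅓)*9) - 288)*(1/445) = ((-7 + 3) - 288)*(1/445) = (-4 - 288)*(1/445) = -292*1/445 = -292/445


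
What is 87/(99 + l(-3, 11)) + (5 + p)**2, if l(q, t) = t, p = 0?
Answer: 2837/110 ≈ 25.791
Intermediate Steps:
87/(99 + l(-3, 11)) + (5 + p)**2 = 87/(99 + 11) + (5 + 0)**2 = 87/110 + 5**2 = (1/110)*87 + 25 = 87/110 + 25 = 2837/110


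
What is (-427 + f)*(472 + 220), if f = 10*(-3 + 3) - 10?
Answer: -302404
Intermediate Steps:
f = -10 (f = 10*0 - 10 = 0 - 10 = -10)
(-427 + f)*(472 + 220) = (-427 - 10)*(472 + 220) = -437*692 = -302404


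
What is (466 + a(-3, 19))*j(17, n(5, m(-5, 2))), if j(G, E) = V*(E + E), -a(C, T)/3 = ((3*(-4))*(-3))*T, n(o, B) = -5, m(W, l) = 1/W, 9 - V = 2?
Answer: 111020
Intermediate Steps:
V = 7 (V = 9 - 1*2 = 9 - 2 = 7)
a(C, T) = -108*T (a(C, T) = -3*(3*(-4))*(-3)*T = -3*(-12*(-3))*T = -108*T)
j(G, E) = 14*E (j(G, E) = 7*(E + E) = 7*(2*E) = 14*E)
(466 + a(-3, 19))*j(17, n(5, m(-5, 2))) = (466 - 108*19)*(14*(-5)) = (466 - 2052)*(-70) = -1586*(-70) = 111020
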